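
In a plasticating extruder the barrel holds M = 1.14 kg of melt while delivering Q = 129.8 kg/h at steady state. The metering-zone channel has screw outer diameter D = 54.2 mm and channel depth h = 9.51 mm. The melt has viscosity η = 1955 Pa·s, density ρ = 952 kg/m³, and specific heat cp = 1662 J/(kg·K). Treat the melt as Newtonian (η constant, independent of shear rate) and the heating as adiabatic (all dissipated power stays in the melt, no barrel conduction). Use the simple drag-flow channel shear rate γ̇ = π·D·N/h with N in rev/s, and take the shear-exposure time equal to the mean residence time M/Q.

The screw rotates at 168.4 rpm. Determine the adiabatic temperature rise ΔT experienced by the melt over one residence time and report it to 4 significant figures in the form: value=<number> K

value=98.66 K

Q_s = Q / 3600 = 129.8 / 3600 = 0.0360556 kg/s
t_res = M / Q_s = 1.14 / 0.0360556 = 31.6179 s
Geometry in metres: D = 54.2 mm → 0.0542 m, h = 9.51 mm → 0.00951 m; screw speed N = 168.4 rpm = 2.80667 rev/s
γ̇ = π·D·N / h = π · 0.0542 · 2.80667 / 0.00951 = 50.2527 s⁻¹
ΔT = η·γ̇²·t_res/(ρ·cp) = [1955 × 50.2527² × 31.6179] / [952 × 1662] = 98.6576 K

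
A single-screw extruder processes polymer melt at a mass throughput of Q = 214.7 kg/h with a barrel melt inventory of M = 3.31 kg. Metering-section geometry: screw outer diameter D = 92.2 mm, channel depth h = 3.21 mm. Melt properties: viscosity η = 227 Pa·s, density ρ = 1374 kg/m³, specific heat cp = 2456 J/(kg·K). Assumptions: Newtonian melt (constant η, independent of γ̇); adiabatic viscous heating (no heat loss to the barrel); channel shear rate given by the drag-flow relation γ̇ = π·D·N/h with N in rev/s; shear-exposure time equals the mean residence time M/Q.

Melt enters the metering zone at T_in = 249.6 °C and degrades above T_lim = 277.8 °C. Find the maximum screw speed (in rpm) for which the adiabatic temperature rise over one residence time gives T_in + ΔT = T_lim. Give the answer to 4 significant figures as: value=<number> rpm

Q_s = Q / 3600 = 214.7 / 3600 = 0.0596389 kg/s
t_res = M / Q_s = 3.31 / 0.0596389 = 55.5007 s
D = 92.2 mm = 0.0922 m;  h = 3.21 mm = 0.00321 m
Allowable rise: ΔT_a = T_lim − T_in = 277.8 − 249.6 = 28.2 K
γ̇_max² = ΔT_a·ρ·cp / (η·t_res) = [28.2 × 1374 × 2456] / [227 × 55.5007] = 7553.35 s⁻²
Take the square root: γ̇_max = √(7553.35) = 86.91 s⁻¹
Solve γ̇ = πDN/h for N: N_max = γ̇_max·h/(π·D) = 86.91 × 0.00321 / (π × 0.0922) = 0.963151 rev/s = 57.789 rpm

value=57.79 rpm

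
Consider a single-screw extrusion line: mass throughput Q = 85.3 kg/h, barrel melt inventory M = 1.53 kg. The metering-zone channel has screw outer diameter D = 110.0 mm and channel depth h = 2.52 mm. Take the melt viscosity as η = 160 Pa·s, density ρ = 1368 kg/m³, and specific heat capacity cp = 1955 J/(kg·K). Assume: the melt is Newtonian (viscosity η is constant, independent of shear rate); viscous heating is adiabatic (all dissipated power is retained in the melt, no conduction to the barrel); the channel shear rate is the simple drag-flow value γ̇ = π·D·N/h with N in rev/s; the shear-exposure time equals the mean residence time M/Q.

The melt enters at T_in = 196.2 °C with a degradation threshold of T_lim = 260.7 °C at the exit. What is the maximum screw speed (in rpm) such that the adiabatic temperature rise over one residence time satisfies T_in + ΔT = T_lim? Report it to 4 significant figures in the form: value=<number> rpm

Convert throughput: Q = 85.3 kg/h = 85.3/3600 = 0.0236944 kg/s
Mean residence time: t_res = M/Q_s = 1.53 kg / 0.0236944 kg/s = 64.5721 s
Convert to metres: D = 0.11 m, h = 0.00252 m
ΔT_a = T_lim − T_in = 260.7 °C − 196.2 °C = 64.5 K
γ̇_max² = ΔT_a·ρ·cp / (η·t_res) = [64.5 × 1368 × 1955] / [160 × 64.5721] = 16696.6 s⁻²
Take the square root: γ̇_max = √(16696.6) = 129.215 s⁻¹
Solve γ̇ = πDN/h for N: N_max = γ̇_max·h/(π·D) = 129.215 × 0.00252 / (π × 0.11) = 0.942262 rev/s = 56.5357 rpm

value=56.54 rpm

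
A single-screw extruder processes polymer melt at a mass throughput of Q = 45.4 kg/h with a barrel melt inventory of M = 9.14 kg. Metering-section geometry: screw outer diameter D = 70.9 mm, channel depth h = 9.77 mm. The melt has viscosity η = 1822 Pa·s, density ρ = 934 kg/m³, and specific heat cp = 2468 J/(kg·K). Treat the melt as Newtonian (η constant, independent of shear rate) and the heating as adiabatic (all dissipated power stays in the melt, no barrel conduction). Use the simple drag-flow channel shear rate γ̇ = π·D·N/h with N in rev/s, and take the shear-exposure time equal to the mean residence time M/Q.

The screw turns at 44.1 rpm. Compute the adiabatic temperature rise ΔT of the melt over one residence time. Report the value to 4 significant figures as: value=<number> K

Throughput in SI: Q_s = 45.4 kg/h ÷ 3600 s/h = 0.0126111 kg/s
t_res = M / Q_s = 9.14 / 0.0126111 = 724.758 s
Convert to SI: D = 0.0709 m, h = 0.00977 m, N = 44.1/60 = 0.735 rev/s
Shear rate: γ̇ = πDN/h = π·0.0709·0.735/0.00977 = 16.7567 s⁻¹
ΔT = η·γ̇²·t_res/(ρ·cp) = [1822 × 16.7567² × 724.758] / [934 × 2468] = 160.852 K

value=160.9 K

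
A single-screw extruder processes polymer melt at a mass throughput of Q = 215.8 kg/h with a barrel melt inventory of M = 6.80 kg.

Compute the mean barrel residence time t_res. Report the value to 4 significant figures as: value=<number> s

value=113.4 s

Convert throughput: Q = 215.8 kg/h = 215.8/3600 = 0.0599444 kg/s
t_res = M / Q_s = 6.80 ÷ 0.0599444 = 113.438 s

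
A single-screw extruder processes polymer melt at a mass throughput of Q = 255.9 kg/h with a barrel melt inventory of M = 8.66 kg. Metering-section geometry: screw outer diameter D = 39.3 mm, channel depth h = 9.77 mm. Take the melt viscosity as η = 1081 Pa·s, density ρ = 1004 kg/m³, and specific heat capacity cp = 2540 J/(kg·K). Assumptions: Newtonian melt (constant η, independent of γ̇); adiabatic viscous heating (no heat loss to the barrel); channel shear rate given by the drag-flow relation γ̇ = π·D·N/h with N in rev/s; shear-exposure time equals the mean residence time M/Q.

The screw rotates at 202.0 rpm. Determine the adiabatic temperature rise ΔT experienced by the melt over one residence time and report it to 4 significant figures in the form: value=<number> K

value=93.48 K

Convert throughput: Q = 255.9 kg/h = 255.9/3600 = 0.0710833 kg/s
t_res = M / Q_s = 8.66 / 0.0710833 = 121.829 s
Convert to SI: D = 0.0393 m, h = 0.00977 m, N = 202.0/60 = 3.36667 rev/s
Shear rate: γ̇ = πDN/h = π·0.0393·3.36667/0.00977 = 42.5449 s⁻¹
Adiabatic rise: ΔT = η γ̇² t_res / (ρ cp) = 1081·(42.5449)²·121.829 / (1004·2540) = 93.4769 K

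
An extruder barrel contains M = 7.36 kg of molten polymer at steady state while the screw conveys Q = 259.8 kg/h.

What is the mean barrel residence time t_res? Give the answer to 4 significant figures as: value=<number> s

Q_s = Q / 3600 = 259.8 / 3600 = 0.0721667 kg/s
t_res = M / Q_s = 7.36 / 0.0721667 = 101.986 s

value=102.0 s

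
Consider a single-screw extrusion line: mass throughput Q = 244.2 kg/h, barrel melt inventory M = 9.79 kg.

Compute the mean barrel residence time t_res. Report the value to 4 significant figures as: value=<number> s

value=144.3 s

Q_s = Q / 3600 = 244.2 / 3600 = 0.0678333 kg/s
Mean residence time: t_res = M/Q_s = 9.79 kg / 0.0678333 kg/s = 144.324 s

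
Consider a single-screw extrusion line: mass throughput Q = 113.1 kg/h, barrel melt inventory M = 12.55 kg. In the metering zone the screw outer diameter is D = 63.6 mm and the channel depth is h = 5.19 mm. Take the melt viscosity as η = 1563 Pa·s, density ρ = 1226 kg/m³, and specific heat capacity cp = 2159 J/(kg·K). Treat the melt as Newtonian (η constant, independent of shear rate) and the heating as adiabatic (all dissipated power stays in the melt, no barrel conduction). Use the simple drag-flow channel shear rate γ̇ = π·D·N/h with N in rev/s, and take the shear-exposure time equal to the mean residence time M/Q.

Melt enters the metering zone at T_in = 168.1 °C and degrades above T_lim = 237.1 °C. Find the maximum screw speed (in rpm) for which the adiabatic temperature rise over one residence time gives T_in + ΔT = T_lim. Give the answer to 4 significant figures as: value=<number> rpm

Q_s = Q / 3600 = 113.1 / 3600 = 0.0314167 kg/s
Mean residence time: t_res = M/Q_s = 12.55 kg / 0.0314167 kg/s = 399.469 s
Convert to metres: D = 0.0636 m, h = 0.00519 m
ΔT_a = T_lim − T_in = 237.1 °C − 168.1 °C = 69 K
γ̇_max² = ΔT_a·ρ·cp / (η·t_res) = [69 × 1226 × 2159] / [1563 × 399.469] = 292.516 s⁻²
γ̇_max = √292.516 = 17.1031 s⁻¹
Solve γ̇ = πDN/h for N: N_max = γ̇_max·h/(π·D) = 17.1031 × 0.00519 / (π × 0.0636) = 0.444258 rev/s = 26.6555 rpm

value=26.66 rpm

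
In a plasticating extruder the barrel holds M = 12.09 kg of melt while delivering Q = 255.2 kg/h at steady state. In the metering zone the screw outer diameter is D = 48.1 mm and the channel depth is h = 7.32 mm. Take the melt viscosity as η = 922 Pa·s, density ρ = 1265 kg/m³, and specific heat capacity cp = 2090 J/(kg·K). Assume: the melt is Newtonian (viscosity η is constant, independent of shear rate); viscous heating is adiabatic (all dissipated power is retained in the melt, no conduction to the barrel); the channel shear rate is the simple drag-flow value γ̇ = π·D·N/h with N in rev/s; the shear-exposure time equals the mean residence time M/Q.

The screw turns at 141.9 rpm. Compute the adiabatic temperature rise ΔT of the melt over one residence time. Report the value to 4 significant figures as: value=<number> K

Convert throughput: Q = 255.2 kg/h = 255.2/3600 = 0.0708889 kg/s
t_res = M / Q_s = 12.09 / 0.0708889 = 170.549 s
Geometry in metres: D = 48.1 mm → 0.0481 m, h = 7.32 mm → 0.00732 m; screw speed N = 141.9 rpm = 2.365 rev/s
γ̇ = π D N / h = (π)(0.0481)(2.365) / 0.00732 = 48.8219 s⁻¹
ΔT = η·γ̇²·t_res/(ρ·cp) = [922 × 48.8219² × 170.549] / [1265 × 2090] = 141.766 K

value=141.8 K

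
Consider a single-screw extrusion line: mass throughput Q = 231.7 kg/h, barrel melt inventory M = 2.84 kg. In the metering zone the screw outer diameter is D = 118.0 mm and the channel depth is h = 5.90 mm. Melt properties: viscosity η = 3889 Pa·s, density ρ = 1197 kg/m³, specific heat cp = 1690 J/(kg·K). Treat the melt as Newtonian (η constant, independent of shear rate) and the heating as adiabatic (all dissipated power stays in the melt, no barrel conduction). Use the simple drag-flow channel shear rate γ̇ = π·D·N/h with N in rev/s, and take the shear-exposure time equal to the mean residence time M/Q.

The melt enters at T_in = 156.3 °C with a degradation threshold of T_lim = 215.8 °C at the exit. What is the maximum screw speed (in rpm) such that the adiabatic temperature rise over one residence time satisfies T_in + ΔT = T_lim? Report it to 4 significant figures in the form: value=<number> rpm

Q_s = Q / 3600 = 231.7 / 3600 = 0.0643611 kg/s
Mean residence time: t_res = M/Q_s = 2.84 kg / 0.0643611 kg/s = 44.126 s
Geometry in SI: D = 118.0 mm → 0.118 m, h = 5.90 mm → 0.0059 m
ΔT_a = T_lim − T_in = 215.8 °C − 156.3 °C = 59.5 K
γ̇_max² = ΔT_a·ρ·cp/(η·t_res) = 59.5·1197·1690/(3889·44.126) = 701.399 s⁻²
γ̇_max = sqrt(701.399) = 26.4839 s⁻¹
Solve γ̇ = πDN/h for N: N_max = γ̇_max·h/(π·D) = 26.4839 × 0.0059 / (π × 0.118) = 0.421505 rev/s = 25.2903 rpm

value=25.29 rpm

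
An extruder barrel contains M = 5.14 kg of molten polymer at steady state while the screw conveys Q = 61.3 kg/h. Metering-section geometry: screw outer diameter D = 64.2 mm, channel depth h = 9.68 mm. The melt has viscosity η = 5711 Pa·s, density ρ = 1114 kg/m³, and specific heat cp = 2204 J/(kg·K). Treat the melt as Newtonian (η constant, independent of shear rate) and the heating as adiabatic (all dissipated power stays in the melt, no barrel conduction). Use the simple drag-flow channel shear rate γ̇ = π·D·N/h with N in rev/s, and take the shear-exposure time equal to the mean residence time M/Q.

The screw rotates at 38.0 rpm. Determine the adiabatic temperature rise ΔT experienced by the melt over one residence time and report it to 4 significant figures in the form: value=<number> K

value=122.3 K

Convert throughput: Q = 61.3 kg/h = 61.3/3600 = 0.0170278 kg/s
t_res = M / Q_s = 5.14 / 0.0170278 = 301.86 s
D = 64.2 mm = 0.0642 m;  h = 9.68 mm = 0.00968 m;  N = 38.0 rpm / 60 = 0.633333 rev/s
Shear rate: γ̇ = πDN/h = π·0.0642·0.633333/0.00968 = 13.196 s⁻¹
ΔT = η·γ̇²·t_res / (ρ·cp) = 5711 · (13.196)² · 301.86 / (1114 · 2204) = 122.266 K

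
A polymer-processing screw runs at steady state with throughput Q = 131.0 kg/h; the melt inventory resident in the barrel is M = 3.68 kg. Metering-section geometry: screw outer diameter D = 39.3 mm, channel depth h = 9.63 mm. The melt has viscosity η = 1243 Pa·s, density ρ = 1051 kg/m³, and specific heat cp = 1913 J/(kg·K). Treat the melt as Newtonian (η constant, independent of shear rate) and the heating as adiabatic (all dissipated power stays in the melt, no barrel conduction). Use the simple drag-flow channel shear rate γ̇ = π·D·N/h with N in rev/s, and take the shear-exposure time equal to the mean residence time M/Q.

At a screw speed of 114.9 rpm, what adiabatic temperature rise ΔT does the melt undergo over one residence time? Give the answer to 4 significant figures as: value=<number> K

Q_s = Q / 3600 = 131.0 / 3600 = 0.0363889 kg/s
t_res = M / Q_s = 3.68 / 0.0363889 = 101.13 s
D = 39.3 mm = 0.0393 m;  h = 9.63 mm = 0.00963 m;  N = 114.9 rpm / 60 = 1.915 rev/s
γ̇ = π D N / h = (π)(0.0393)(1.915) / 0.00963 = 24.5519 s⁻¹
ΔT = η·γ̇²·t_res / (ρ·cp) = 1243 · (24.5519)² · 101.13 / (1051 · 1913) = 37.6879 K

value=37.69 K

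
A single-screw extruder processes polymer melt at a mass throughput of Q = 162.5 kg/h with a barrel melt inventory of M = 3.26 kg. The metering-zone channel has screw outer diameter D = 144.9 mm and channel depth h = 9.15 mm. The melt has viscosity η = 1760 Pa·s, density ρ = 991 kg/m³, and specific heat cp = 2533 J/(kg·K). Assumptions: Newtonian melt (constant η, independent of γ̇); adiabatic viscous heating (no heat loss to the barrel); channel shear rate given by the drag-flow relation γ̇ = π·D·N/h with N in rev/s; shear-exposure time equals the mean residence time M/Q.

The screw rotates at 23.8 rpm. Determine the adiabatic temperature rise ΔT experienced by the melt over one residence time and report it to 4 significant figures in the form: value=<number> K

value=19.72 K

Q_s = Q / 3600 = 162.5 / 3600 = 0.0451389 kg/s
t_res = M / Q_s = 3.26 ÷ 0.0451389 = 72.2215 s
Convert to SI: D = 0.1449 m, h = 0.00915 m, N = 23.8/60 = 0.396667 rev/s
γ̇ = π·D·N / h = π · 0.1449 · 0.396667 / 0.00915 = 19.7344 s⁻¹
Adiabatic rise: ΔT = η γ̇² t_res / (ρ cp) = 1760·(19.7344)²·72.2215 / (991·2533) = 19.7204 K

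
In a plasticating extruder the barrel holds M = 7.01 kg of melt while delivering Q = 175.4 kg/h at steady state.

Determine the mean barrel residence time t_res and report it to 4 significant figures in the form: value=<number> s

Q_s = Q / 3600 = 175.4 / 3600 = 0.0487222 kg/s
t_res = M / Q_s = 7.01 / 0.0487222 = 143.877 s

value=143.9 s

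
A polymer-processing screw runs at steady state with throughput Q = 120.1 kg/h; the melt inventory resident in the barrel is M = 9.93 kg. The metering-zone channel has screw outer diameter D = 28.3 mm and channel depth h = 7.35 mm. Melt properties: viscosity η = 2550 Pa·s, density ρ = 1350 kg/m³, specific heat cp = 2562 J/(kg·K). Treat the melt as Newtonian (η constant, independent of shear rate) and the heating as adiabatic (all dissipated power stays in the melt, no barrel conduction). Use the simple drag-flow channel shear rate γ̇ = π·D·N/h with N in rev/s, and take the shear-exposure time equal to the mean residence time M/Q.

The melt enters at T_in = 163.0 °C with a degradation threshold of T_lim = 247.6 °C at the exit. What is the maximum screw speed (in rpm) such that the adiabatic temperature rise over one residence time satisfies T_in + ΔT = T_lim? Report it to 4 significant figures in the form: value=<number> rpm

Throughput in SI: Q_s = 120.1 kg/h ÷ 3600 s/h = 0.0333611 kg/s
t_res = M / Q_s = 9.93 ÷ 0.0333611 = 297.652 s
Convert to metres: D = 0.0283 m, h = 0.00735 m
ΔT_a = T_lim − T_in = 247.6 °C − 163.0 °C = 84.6 K
γ̇_max² = ΔT_a·ρ·cp/(η·t_res) = 84.6·1350·2562/(2550·297.652) = 385.509 s⁻²
Take the square root: γ̇_max = √(385.509) = 19.6344 s⁻¹
Solve γ̇ = πDN/h for N: N_max = γ̇_max·h/(π·D) = 19.6344 × 0.00735 / (π × 0.0283) = 1.62319 rev/s = 97.3911 rpm

value=97.39 rpm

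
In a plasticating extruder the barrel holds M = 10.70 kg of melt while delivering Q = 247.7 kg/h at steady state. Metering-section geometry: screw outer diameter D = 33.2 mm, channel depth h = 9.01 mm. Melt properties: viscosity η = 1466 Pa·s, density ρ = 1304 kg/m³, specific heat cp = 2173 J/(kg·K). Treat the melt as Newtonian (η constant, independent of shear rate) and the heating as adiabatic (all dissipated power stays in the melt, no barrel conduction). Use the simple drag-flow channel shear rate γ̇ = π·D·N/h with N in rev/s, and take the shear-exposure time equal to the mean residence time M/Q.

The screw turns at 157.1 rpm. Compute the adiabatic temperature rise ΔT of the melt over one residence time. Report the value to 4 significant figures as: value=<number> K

Q_s = Q / 3600 = 247.7 / 3600 = 0.0688056 kg/s
t_res = M / Q_s = 10.70 / 0.0688056 = 155.511 s
Convert to SI: D = 0.0332 m, h = 0.00901 m, N = 157.1/60 = 2.61833 rev/s
Shear rate: γ̇ = πDN/h = π·0.0332·2.61833/0.00901 = 30.3102 s⁻¹
ΔT = η·γ̇²·t_res / (ρ·cp) = 1466 · (30.3102)² · 155.511 / (1304 · 2173) = 73.9151 K

value=73.92 K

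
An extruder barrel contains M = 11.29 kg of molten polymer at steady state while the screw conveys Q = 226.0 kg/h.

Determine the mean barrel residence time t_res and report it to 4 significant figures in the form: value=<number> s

Q_s = Q / 3600 = 226.0 / 3600 = 0.0627778 kg/s
t_res = M / Q_s = 11.29 / 0.0627778 = 179.841 s

value=179.8 s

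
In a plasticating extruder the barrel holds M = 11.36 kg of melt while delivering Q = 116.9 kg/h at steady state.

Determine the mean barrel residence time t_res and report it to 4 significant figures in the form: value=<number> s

Convert throughput: Q = 116.9 kg/h = 116.9/3600 = 0.0324722 kg/s
Mean residence time: t_res = M/Q_s = 11.36 kg / 0.0324722 kg/s = 349.837 s

value=349.8 s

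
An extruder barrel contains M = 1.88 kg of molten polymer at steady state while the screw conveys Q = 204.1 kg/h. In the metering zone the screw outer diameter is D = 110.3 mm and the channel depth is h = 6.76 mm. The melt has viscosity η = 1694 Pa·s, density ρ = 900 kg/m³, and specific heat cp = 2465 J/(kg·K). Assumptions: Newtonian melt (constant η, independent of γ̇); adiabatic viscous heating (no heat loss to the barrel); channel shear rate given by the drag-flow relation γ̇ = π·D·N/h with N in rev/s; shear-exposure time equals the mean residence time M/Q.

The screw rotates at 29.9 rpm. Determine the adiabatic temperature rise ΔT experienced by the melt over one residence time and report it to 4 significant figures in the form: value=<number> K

Convert throughput: Q = 204.1 kg/h = 204.1/3600 = 0.0566944 kg/s
t_res = M / Q_s = 1.88 / 0.0566944 = 33.1602 s
Geometry in metres: D = 110.3 mm → 0.1103 m, h = 6.76 mm → 0.00676 m; screw speed N = 29.9 rpm = 0.498333 rev/s
γ̇ = π D N / h = (π)(0.1103)(0.498333) / 0.00676 = 25.5446 s⁻¹
ΔT = η·γ̇²·t_res / (ρ·cp) = 1694 · (25.5446)² · 33.1602 / (900 · 2465) = 16.5222 K

value=16.52 K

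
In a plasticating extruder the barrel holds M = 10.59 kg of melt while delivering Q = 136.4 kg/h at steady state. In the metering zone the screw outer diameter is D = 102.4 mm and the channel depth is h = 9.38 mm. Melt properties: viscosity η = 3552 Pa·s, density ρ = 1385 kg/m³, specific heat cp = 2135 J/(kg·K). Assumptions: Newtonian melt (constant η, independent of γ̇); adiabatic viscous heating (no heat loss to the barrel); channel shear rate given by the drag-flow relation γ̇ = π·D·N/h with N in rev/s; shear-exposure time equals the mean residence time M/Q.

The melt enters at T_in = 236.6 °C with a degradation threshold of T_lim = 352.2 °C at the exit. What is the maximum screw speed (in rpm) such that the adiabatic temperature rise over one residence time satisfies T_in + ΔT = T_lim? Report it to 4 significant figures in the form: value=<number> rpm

value=32.46 rpm

Throughput in SI: Q_s = 136.4 kg/h ÷ 3600 s/h = 0.0378889 kg/s
t_res = M / Q_s = 10.59 ÷ 0.0378889 = 279.501 s
D = 102.4 mm = 0.1024 m;  h = 9.38 mm = 0.00938 m
ΔT_a = T_lim − T_in = 352.2 °C − 236.6 °C = 115.6 K
γ̇_max² = ΔT_a·ρ·cp/(η·t_res) = 115.6·1385·2135/(3552·279.501) = 344.309 s⁻²
γ̇_max = √344.309 = 18.5556 s⁻¹
Solve γ̇ = πDN/h for N: N_max = γ̇_max·h/(π·D) = 18.5556 × 0.00938 / (π × 0.1024) = 0.541037 rev/s = 32.4622 rpm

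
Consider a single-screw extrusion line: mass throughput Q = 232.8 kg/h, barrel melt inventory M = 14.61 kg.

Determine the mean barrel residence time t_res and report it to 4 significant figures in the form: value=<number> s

value=225.9 s

Q_s = Q / 3600 = 232.8 / 3600 = 0.0646667 kg/s
t_res = M / Q_s = 14.61 / 0.0646667 = 225.928 s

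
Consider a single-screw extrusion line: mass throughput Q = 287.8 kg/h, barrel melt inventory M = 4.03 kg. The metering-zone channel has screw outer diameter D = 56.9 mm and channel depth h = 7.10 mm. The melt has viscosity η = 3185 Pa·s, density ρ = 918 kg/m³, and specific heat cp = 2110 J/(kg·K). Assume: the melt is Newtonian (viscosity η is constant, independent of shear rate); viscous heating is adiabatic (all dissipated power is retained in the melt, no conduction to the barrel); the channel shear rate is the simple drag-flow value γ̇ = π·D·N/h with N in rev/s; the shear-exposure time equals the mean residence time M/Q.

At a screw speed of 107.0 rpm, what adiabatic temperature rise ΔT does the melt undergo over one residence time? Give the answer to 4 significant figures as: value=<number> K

Convert throughput: Q = 287.8 kg/h = 287.8/3600 = 0.0799444 kg/s
Mean residence time: t_res = M/Q_s = 4.03 kg / 0.0799444 kg/s = 50.41 s
Convert to SI: D = 0.0569 m, h = 0.0071 m, N = 107.0/60 = 1.78333 rev/s
Shear rate: γ̇ = πDN/h = π·0.0569·1.78333/0.0071 = 44.899 s⁻¹
Adiabatic rise: ΔT = η γ̇² t_res / (ρ cp) = 3185·(44.899)²·50.41 / (918·2110) = 167.099 K

value=167.1 K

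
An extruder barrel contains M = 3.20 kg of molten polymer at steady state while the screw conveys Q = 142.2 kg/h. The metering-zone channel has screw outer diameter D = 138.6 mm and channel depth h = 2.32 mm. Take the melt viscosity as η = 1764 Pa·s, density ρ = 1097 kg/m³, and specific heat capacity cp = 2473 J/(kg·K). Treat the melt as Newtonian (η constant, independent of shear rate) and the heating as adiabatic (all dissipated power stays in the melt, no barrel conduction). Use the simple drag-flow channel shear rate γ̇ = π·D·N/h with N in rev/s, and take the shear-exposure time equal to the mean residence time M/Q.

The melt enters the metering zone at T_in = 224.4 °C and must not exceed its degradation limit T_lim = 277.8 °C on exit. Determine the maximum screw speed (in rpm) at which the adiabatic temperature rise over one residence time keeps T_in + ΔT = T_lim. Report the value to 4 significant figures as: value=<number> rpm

Throughput in SI: Q_s = 142.2 kg/h ÷ 3600 s/h = 0.0395 kg/s
Mean residence time: t_res = M/Q_s = 3.20 kg / 0.0395 kg/s = 81.0127 s
D = 138.6 mm = 0.1386 m;  h = 2.32 mm = 0.00232 m
ΔT_a = T_lim − T_in = 277.8 °C − 224.4 °C = 53.4 K
γ̇_max² = ΔT_a·ρ·cp / (η·t_res) = [53.4 × 1097 × 2473] / [1764 × 81.0127] = 1013.73 s⁻²
γ̇_max = sqrt(1013.73) = 31.8391 s⁻¹
N_max = γ̇_max·h / (π·D) = 31.8391 · 0.00232 / (π · 0.1386) = 0.169643 rev/s = 10.1786 rpm

value=10.18 rpm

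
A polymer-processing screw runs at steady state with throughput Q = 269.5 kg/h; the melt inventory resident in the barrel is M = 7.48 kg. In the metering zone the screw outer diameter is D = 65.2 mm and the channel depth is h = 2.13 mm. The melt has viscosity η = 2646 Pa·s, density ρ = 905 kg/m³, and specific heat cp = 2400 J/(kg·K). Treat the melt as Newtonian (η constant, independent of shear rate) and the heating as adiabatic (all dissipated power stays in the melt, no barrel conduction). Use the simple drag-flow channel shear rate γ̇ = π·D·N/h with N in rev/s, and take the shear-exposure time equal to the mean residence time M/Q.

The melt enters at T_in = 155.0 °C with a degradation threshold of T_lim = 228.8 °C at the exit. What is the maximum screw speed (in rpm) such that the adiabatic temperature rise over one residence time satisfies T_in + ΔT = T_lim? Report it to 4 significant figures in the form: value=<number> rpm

value=15.36 rpm

Convert throughput: Q = 269.5 kg/h = 269.5/3600 = 0.0748611 kg/s
t_res = M / Q_s = 7.48 / 0.0748611 = 99.9184 s
D = 65.2 mm = 0.0652 m;  h = 2.13 mm = 0.00213 m
Allowable rise: ΔT_a = T_lim − T_in = 228.8 − 155.0 = 73.8 K
γ̇_max² = ΔT_a·ρ·cp/(η·t_res) = 73.8·905·2400/(2646·99.9184) = 606.291 s⁻²
γ̇_max = sqrt(606.291) = 24.623 s⁻¹
Solve γ̇ = πDN/h for N: N_max = γ̇_max·h/(π·D) = 24.623 × 0.00213 / (π × 0.0652) = 0.256049 rev/s = 15.3629 rpm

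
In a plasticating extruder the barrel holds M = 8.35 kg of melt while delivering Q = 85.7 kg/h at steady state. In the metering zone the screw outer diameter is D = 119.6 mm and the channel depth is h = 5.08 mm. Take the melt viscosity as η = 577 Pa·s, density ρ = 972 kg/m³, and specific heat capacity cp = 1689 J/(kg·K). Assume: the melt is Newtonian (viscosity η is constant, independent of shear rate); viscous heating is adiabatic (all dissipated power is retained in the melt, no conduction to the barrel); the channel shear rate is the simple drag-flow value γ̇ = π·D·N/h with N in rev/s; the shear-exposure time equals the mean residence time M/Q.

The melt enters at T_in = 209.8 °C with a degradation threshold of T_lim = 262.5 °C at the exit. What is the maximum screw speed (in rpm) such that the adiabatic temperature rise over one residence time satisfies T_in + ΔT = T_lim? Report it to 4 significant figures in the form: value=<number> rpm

value=16.77 rpm

Convert throughput: Q = 85.7 kg/h = 85.7/3600 = 0.0238056 kg/s
t_res = M / Q_s = 8.35 ÷ 0.0238056 = 350.758 s
Convert to metres: D = 0.1196 m, h = 0.00508 m
ΔT_a = T_lim − T_in = 262.5 − 209.8 = 52.7 K
γ̇_max² = ΔT_a·ρ·cp/(η·t_res) = 52.7·972·1689/(577·350.758) = 427.487 s⁻²
Take the square root: γ̇_max = √(427.487) = 20.6758 s⁻¹
Solve γ̇ = πDN/h for N: N_max = γ̇_max·h/(π·D) = 20.6758 × 0.00508 / (π × 0.1196) = 0.27954 rev/s = 16.7724 rpm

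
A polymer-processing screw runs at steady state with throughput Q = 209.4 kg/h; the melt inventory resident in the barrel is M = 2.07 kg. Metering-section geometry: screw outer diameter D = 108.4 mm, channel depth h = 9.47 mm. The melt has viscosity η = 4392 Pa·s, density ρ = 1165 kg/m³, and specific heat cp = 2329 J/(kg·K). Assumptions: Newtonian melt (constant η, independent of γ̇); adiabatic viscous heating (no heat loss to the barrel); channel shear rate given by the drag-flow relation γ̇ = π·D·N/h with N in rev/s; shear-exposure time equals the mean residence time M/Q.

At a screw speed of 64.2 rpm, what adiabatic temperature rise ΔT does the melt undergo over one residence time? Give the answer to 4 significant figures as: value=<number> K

Throughput in SI: Q_s = 209.4 kg/h ÷ 3600 s/h = 0.0581667 kg/s
Mean residence time: t_res = M/Q_s = 2.07 kg / 0.0581667 kg/s = 35.5874 s
D = 108.4 mm = 0.1084 m;  h = 9.47 mm = 0.00947 m;  N = 64.2 rpm / 60 = 1.07 rev/s
γ̇ = π·D·N / h = π · 0.1084 · 1.07 / 0.00947 = 38.478 s⁻¹
ΔT = η·γ̇²·t_res / (ρ·cp) = 4392 · (38.478)² · 35.5874 / (1165 · 2329) = 85.2882 K

value=85.29 K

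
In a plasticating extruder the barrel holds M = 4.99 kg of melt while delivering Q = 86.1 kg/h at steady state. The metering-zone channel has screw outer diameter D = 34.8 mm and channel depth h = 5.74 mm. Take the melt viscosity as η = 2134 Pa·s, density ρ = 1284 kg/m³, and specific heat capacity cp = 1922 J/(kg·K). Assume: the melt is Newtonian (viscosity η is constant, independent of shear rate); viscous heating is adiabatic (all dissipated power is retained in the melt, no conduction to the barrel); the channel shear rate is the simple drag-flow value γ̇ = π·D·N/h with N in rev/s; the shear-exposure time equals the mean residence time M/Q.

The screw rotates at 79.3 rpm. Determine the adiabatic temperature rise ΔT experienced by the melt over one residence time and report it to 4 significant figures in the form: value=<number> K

Throughput in SI: Q_s = 86.1 kg/h ÷ 3600 s/h = 0.0239167 kg/s
t_res = M / Q_s = 4.99 / 0.0239167 = 208.641 s
Geometry in metres: D = 34.8 mm → 0.0348 m, h = 5.74 mm → 0.00574 m; screw speed N = 79.3 rpm = 1.32167 rev/s
γ̇ = π D N / h = (π)(0.0348)(1.32167) / 0.00574 = 25.1732 s⁻¹
ΔT = η·γ̇²·t_res / (ρ·cp) = 2134 · (25.1732)² · 208.641 / (1284 · 1922) = 114.328 K

value=114.3 K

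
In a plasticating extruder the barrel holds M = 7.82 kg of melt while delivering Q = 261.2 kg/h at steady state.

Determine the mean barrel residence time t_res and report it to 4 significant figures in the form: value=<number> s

value=107.8 s

Q_s = Q / 3600 = 261.2 / 3600 = 0.0725556 kg/s
t_res = M / Q_s = 7.82 / 0.0725556 = 107.779 s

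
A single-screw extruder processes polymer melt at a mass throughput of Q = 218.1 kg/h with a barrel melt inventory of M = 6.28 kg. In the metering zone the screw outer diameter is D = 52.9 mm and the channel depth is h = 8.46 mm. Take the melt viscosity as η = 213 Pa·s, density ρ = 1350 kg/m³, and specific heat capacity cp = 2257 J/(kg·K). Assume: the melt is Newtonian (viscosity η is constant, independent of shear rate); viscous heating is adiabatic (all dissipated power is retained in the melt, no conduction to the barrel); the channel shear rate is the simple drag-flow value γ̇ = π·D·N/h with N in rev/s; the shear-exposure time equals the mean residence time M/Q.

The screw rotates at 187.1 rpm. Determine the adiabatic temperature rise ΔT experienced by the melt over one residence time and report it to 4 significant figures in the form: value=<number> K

Throughput in SI: Q_s = 218.1 kg/h ÷ 3600 s/h = 0.0605833 kg/s
Mean residence time: t_res = M/Q_s = 6.28 kg / 0.0605833 kg/s = 103.659 s
Convert to SI: D = 0.0529 m, h = 0.00846 m, N = 187.1/60 = 3.11833 rev/s
γ̇ = π·D·N / h = π · 0.0529 · 3.11833 / 0.00846 = 61.2573 s⁻¹
ΔT = η·γ̇²·t_res/(ρ·cp) = [213 × 61.2573² × 103.659] / [1350 × 2257] = 27.1917 K

value=27.19 K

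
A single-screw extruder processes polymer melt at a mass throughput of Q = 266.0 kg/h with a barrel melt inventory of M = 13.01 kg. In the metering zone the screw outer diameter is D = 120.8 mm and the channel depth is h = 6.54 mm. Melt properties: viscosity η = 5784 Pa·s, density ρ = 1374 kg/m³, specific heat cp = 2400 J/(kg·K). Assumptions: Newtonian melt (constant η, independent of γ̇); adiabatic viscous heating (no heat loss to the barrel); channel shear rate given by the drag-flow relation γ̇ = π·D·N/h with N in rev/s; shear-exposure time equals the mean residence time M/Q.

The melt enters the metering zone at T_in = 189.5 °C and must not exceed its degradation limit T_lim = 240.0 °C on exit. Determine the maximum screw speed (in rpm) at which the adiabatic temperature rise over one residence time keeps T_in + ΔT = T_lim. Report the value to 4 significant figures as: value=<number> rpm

value=13.22 rpm

Q_s = Q / 3600 = 266.0 / 3600 = 0.0738889 kg/s
t_res = M / Q_s = 13.01 ÷ 0.0738889 = 176.075 s
Geometry in SI: D = 120.8 mm → 0.1208 m, h = 6.54 mm → 0.00654 m
Allowable rise: ΔT_a = T_lim − T_in = 240.0 − 189.5 = 50.5 K
Invert ΔT = ηγ̇²t_res/(ρcp) for γ̇: γ̇_max² = ΔT_a ρ cp / (η t_res) = 50.5·1374·2400 / (5784·176.075) = 163.517 s⁻²
Take the square root: γ̇_max = √(163.517) = 12.7874 s⁻¹
N_max = γ̇_max·h / (π·D) = 12.7874 · 0.00654 / (π · 0.1208) = 0.220365 rev/s = 13.2219 rpm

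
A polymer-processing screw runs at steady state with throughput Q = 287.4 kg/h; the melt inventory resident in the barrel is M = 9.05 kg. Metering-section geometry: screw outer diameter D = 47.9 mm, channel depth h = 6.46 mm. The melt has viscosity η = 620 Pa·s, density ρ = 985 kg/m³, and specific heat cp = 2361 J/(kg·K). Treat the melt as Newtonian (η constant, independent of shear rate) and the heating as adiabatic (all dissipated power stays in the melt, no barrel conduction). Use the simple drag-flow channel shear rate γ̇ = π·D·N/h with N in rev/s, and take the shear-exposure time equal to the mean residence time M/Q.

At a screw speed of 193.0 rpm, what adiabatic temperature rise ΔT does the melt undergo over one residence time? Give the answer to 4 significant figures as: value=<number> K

value=169.7 K

Throughput in SI: Q_s = 287.4 kg/h ÷ 3600 s/h = 0.0798333 kg/s
t_res = M / Q_s = 9.05 ÷ 0.0798333 = 113.361 s
Convert to SI: D = 0.0479 m, h = 0.00646 m, N = 193.0/60 = 3.21667 rev/s
Shear rate: γ̇ = πDN/h = π·0.0479·3.21667/0.00646 = 74.9306 s⁻¹
Adiabatic rise: ΔT = η γ̇² t_res / (ρ cp) = 620·(74.9306)²·113.361 / (985·2361) = 169.684 K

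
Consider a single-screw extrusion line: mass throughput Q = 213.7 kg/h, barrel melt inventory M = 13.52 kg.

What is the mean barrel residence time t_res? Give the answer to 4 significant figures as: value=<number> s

Q_s = Q / 3600 = 213.7 / 3600 = 0.0593611 kg/s
t_res = M / Q_s = 13.52 ÷ 0.0593611 = 227.759 s

value=227.8 s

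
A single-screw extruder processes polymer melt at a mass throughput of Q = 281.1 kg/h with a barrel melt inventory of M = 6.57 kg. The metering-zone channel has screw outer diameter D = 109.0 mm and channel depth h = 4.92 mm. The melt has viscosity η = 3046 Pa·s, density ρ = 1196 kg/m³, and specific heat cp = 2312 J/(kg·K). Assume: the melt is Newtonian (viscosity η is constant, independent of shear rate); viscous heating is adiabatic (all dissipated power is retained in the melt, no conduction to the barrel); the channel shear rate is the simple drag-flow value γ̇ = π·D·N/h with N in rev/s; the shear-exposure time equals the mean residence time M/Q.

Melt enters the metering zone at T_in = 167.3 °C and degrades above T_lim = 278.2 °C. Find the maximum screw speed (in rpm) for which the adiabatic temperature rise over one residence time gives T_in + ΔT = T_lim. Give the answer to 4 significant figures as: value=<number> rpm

Q_s = Q / 3600 = 281.1 / 3600 = 0.0780833 kg/s
Mean residence time: t_res = M/Q_s = 6.57 kg / 0.0780833 kg/s = 84.1409 s
D = 109.0 mm = 0.109 m;  h = 4.92 mm = 0.00492 m
ΔT_a = T_lim − T_in = 278.2 − 167.3 = 110.9 K
γ̇_max² = ΔT_a·ρ·cp / (η·t_res) = [110.9 × 1196 × 2312] / [3046 × 84.1409] = 1196.5 s⁻²
γ̇_max = sqrt(1196.5) = 34.5905 s⁻¹
Solve γ̇ = πDN/h for N: N_max = γ̇_max·h/(π·D) = 34.5905 × 0.00492 / (π × 0.109) = 0.496988 rev/s = 29.8193 rpm

value=29.82 rpm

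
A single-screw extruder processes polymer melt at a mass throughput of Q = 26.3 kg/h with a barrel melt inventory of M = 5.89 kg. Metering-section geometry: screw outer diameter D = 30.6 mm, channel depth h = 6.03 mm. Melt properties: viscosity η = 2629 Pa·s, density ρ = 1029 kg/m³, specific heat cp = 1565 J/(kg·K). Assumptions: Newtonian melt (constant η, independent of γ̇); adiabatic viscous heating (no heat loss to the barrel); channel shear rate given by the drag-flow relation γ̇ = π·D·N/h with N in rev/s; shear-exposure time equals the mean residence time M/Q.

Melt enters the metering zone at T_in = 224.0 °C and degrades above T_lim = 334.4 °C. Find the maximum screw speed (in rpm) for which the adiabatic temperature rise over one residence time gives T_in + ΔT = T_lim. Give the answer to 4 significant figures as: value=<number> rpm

value=34.47 rpm

Q_s = Q / 3600 = 26.3 / 3600 = 0.00730556 kg/s
Mean residence time: t_res = M/Q_s = 5.89 kg / 0.00730556 kg/s = 806.236 s
Convert to metres: D = 0.0306 m, h = 0.00603 m
Allowable rise: ΔT_a = T_lim − T_in = 334.4 − 224.0 = 110.4 K
γ̇_max² = ΔT_a·ρ·cp/(η·t_res) = 110.4·1029·1565/(2629·806.236) = 83.8776 s⁻²
Take the square root: γ̇_max = √(83.8776) = 9.15847 s⁻¹
Solve γ̇ = πDN/h for N: N_max = γ̇_max·h/(π·D) = 9.15847 × 0.00603 / (π × 0.0306) = 0.574472 rev/s = 34.4683 rpm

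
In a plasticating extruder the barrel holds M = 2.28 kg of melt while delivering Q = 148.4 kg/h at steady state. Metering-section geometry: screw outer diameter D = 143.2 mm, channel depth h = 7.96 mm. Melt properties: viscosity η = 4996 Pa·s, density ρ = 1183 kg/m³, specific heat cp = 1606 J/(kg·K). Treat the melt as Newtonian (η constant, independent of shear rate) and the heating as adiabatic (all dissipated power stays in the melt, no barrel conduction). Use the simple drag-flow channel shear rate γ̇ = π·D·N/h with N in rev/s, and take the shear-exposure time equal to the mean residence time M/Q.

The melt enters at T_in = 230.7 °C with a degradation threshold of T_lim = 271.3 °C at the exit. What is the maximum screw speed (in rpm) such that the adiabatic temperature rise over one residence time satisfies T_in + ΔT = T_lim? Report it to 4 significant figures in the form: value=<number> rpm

Q_s = Q / 3600 = 148.4 / 3600 = 0.0412222 kg/s
Mean residence time: t_res = M/Q_s = 2.28 kg / 0.0412222 kg/s = 55.31 s
Geometry in SI: D = 143.2 mm → 0.1432 m, h = 7.96 mm → 0.00796 m
Allowable rise: ΔT_a = T_lim − T_in = 271.3 − 230.7 = 40.6 K
γ̇_max² = ΔT_a·ρ·cp/(η·t_res) = 40.6·1183·1606/(4996·55.31) = 279.145 s⁻²
γ̇_max = √279.145 = 16.7076 s⁻¹
Solve γ̇ = πDN/h for N: N_max = γ̇_max·h/(π·D) = 16.7076 × 0.00796 / (π × 0.1432) = 0.295621 rev/s = 17.7373 rpm

value=17.74 rpm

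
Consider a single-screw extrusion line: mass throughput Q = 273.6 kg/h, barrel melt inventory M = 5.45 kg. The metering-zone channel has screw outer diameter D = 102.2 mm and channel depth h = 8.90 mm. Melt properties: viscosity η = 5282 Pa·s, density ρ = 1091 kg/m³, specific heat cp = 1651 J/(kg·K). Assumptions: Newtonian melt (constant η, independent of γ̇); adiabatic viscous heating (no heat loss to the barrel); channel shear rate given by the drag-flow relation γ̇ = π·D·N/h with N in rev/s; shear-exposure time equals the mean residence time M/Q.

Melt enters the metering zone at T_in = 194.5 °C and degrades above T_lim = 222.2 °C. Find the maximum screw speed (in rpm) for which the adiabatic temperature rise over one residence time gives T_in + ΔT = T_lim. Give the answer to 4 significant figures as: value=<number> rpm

Convert throughput: Q = 273.6 kg/h = 273.6/3600 = 0.076 kg/s
t_res = M / Q_s = 5.45 / 0.076 = 71.7105 s
Geometry in SI: D = 102.2 mm → 0.1022 m, h = 8.90 mm → 0.0089 m
Allowable rise: ΔT_a = T_lim − T_in = 222.2 − 194.5 = 27.7 K
Invert ΔT = ηγ̇²t_res/(ρcp) for γ̇: γ̇_max² = ΔT_a ρ cp / (η t_res) = 27.7·1091·1651 / (5282·71.7105) = 131.726 s⁻²
γ̇_max = sqrt(131.726) = 11.4772 s⁻¹
N_max = γ̇_max·h / (π·D) = 11.4772 · 0.0089 / (π · 0.1022) = 0.318144 rev/s = 19.0887 rpm

value=19.09 rpm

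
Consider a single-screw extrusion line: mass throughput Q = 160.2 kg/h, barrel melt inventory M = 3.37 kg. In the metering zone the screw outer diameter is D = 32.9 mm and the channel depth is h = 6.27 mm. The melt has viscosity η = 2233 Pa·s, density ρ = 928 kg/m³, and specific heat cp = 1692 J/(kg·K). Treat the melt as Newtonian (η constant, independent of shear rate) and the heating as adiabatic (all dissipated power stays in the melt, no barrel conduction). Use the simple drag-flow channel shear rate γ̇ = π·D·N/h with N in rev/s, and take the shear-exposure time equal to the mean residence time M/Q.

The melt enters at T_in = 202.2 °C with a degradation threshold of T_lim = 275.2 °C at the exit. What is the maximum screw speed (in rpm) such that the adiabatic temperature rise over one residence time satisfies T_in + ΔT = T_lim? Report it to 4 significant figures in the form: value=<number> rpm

Throughput in SI: Q_s = 160.2 kg/h ÷ 3600 s/h = 0.0445 kg/s
t_res = M / Q_s = 3.37 ÷ 0.0445 = 75.7303 s
D = 32.9 mm = 0.0329 m;  h = 6.27 mm = 0.00627 m
Allowable rise: ΔT_a = T_lim − T_in = 275.2 − 202.2 = 73 K
γ̇_max² = ΔT_a·ρ·cp/(η·t_res) = 73·928·1692/(2233·75.7303) = 677.817 s⁻²
γ̇_max = sqrt(677.817) = 26.0349 s⁻¹
N_max = γ̇_max h / (πD) = 26.0349·0.00627/(π·0.0329) = 1.57935 rev/s → ×60 = 94.7609 rpm

value=94.76 rpm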